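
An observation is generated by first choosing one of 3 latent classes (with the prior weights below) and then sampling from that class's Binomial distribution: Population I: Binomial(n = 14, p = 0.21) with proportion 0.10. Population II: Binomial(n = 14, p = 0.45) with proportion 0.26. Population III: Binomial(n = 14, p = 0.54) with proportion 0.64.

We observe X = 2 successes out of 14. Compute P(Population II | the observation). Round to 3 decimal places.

0.127

Apply Bayes' rule: the posterior for each component is proportional to its prior times its likelihood at x.
Component likelihoods at x = 2 successes out of 14:
  p_I = C(14,2)·0.21^2·0.79^12 = 91·0.0441·0.0590915 = 0.23714
  p_II = C(14,2)·0.45^2·0.55^12 = 91·0.2025·0.000766218 = 0.0141195
  p_III = C(14,2)·0.54^2·0.46^12 = 91·0.2916·8.97623e-05 = 0.0023819
Prior × likelihood for each component:
  w_I·p_I = 0.10 × 0.23714 = 0.023714
  w_II·p_II = 0.26 × 0.0141195 = 0.00367106
  w_III·p_III = 0.64 × 0.0023819 = 0.00152441
Normaliser: 0.023714 + 0.00367106 + 0.00152441 = 0.0289095
So the posterior for Population II is 0.00367106 / 0.0289095 ≈ 0.127.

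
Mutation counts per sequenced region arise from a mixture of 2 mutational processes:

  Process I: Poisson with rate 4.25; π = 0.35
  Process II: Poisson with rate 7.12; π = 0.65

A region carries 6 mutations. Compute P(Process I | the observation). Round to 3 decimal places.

The responsibility of component k is π_k f_k(x) divided by Σ_j π_j f_j(x).
Component likelihoods at x = 6 mutations:
  f_I = e^(−4.25)·4.25^6/6! = 0.116748
  f_II = e^(−7.12)·7.12^6/6! = 0.146343
Weight by the priors:
  π_I·f_I = 0.35 × 0.116748 = 0.0408618
  π_II·f_II = 0.65 × 0.146343 = 0.0951227
Normaliser: 0.0408618 + 0.0951227 = 0.135984
So the posterior for Process I is 0.0408618 / 0.135984 ≈ 0.300.

0.300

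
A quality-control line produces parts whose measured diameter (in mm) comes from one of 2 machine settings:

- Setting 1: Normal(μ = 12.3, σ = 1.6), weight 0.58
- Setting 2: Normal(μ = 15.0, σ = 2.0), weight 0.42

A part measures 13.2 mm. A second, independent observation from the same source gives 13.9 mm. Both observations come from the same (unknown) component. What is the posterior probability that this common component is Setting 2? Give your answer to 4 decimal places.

The responsibility of component k is w_k f_k(x) divided by Σ_j w_j f_j(x).
Since both observations come from the same component, the likelihood for component k is f_k(x₁)·f_k(x₂).
  f_1 = [(1/(1.6·√(2π)))·exp(−(13.2−12.3)²/(2·1.6²)) = 0.249339·exp(-0.15820) = 0.212855] × [0.151232] = 0.0321904
  f_2 = [(1/(2.0·√(2π)))·exp(−(13.2−15.0)²/(2·2.0²)) = 0.199471·exp(-0.40500) = 0.133043] × [0.171472] = 0.0228131
Unnormalised posteriors:
  w_1·f_1 = 0.58 × 0.0321904 = 0.0186704
  w_2·f_2 = 0.42 × 0.0228131 = 0.00958149
Sum: 0.0186704 + 0.00958149 = 0.0282519
P(Setting 2 | x₁,x₂) = 0.00958149 / 0.0282519 ≈ 0.3391

0.3391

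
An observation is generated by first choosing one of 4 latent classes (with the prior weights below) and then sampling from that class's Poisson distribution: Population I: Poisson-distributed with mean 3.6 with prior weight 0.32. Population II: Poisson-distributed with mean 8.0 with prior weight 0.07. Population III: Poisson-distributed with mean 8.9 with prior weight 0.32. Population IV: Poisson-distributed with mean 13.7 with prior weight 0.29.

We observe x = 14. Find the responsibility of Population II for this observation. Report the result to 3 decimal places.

0.028

P(component k | x) = π_k·f_k(x) / marginal(x), where marginal(x) = Σ_j π_j·f_j(x).
Poisson probabilities:
  L_I = 1.92472e-05
  L_II = 0.0169237
  L_III = 0.0306077
  L_IV = 0.105644
Multiply by the mixture weights:
  π_I·L_I = 0.32 × 1.92472e-05 = 6.15909e-06
  π_II·L_II = 0.07 × 0.0169237 = 0.00118466
  π_III·L_III = 0.32 × 0.0306077 = 0.00979447
  π_IV·L_IV = 0.29 × 0.105644 = 0.0306368
Marginal: 6.15909e-06 + 0.00118466 + 0.00979447 + 0.0306368 = 0.0416221
Responsibility of Population II: 0.00118466 / 0.0416221 ≈ 0.028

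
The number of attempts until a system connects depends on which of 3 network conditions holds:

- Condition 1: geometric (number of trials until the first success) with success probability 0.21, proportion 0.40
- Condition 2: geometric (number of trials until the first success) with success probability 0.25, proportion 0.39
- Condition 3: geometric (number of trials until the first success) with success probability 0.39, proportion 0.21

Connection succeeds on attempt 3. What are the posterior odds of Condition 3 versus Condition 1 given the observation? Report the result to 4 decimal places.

0.5813

The posterior odds equal the prior odds times the likelihood ratio: (w_i/w_j)·(f_i(x)/f_j(x)).
Component likelihoods at x = 3:
  p_1 = 0.21·(1−0.21)^2 = 0.21·0.6241 = 0.131061
  p_2 = 0.25·(1−0.25)^2 = 0.25·0.5625 = 0.140625
  p_3 = 0.39·(1−0.39)^2 = 0.39·0.3721 = 0.145119
Odds = (0.21/0.40) × (0.145119/0.131061) = 0.525 × 1.10726 ≈ 0.5813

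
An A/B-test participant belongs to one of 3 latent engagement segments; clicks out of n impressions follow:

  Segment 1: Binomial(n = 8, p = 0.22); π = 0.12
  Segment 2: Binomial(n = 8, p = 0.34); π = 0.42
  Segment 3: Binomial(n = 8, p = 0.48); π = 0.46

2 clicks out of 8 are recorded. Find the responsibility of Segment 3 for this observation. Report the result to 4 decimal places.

The responsibility of component k is π_k f_k(x) divided by Σ_j π_j f_j(x).
Evaluate each component's likelihood at the observed value:
  p_1 = 0.30519
  p_2 = 0.267534
  p_3 = 0.127544
Multiply by the mixture weights:
  π_1·p_1 = 0.12 × 0.30519 = 0.0366229
  π_2·p_2 = 0.42 × 0.267534 = 0.112364
  π_3·p_3 = 0.46 × 0.127544 = 0.0586703
Sum: 0.0366229 + 0.112364 + 0.0586703 = 0.207658
P(Segment 3 | the observation) ≈ 0.2825

0.2825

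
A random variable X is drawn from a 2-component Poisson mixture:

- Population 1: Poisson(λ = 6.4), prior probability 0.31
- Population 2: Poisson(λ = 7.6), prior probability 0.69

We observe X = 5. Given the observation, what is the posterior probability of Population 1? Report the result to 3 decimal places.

0.387

Posterior ∝ prior × likelihood, so P(k | x) ∝ π_k f_k(x); normalise over all components.
Poisson probabilities:
  L_1 = 0.148674
  L_2 = 0.105742
Prior × likelihood for each component:
  π_1·L_1 = 0.31 × 0.148674 = 0.0460888
  π_2·L_2 = 0.69 × 0.105742 = 0.0729622
Marginal: 0.0460888 + 0.0729622 = 0.119051
P(Population 1 | 5) ≈ 0.387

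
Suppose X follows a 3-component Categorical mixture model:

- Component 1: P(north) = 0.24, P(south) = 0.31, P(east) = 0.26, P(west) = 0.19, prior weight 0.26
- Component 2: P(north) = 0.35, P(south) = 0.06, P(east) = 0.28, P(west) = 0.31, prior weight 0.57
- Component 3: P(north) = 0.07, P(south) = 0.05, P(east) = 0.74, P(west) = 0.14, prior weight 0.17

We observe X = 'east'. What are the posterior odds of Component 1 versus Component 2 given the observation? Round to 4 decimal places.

0.4236

Only the two components matter; the odds are (w_i f_i(x)) / (w_j f_j(x)).
Evaluate each component's likelihood at the observed value:
  f_1 = P(east | comp) = 0.26
  f_2 = P(east | comp) = 0.28
  f_3 = P(east | comp) = 0.74
Odds = (0.26/0.57) × (0.26/0.28) = 0.45614 × 0.928571 ≈ 0.4236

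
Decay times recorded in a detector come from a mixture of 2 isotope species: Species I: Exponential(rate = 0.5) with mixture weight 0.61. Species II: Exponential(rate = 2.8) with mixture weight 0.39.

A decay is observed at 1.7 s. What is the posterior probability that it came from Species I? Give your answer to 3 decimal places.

P(component k | x) = π_k·f_k(x) / marginal(x), where marginal(x) = Σ_j π_j·f_j(x).
Evaluate each component's likelihood at the observed value:
  p_I = 0.5·e^(−0.5·1.7) = 0.5·e^(−0.8500) = 0.213707
  p_II = 2.8·e^(−2.8·1.7) = 2.8·e^(−4.7600) = 0.0239837
Unnormalised posteriors:
  π_I·p_I = 0.61 × 0.213707 = 0.130362
  π_II·p_II = 0.39 × 0.0239837 = 0.00935365
Marginal: 0.130362 + 0.00935365 = 0.139715
P(Species I | x) ≈ 0.933

0.933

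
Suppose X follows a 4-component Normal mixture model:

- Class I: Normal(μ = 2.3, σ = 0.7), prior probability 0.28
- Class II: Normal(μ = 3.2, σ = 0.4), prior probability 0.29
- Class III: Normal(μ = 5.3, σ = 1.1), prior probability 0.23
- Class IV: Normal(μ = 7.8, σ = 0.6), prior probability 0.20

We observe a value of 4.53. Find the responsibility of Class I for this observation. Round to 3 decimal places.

0.015

By Bayes' theorem, P(k | x) = π_k f_k(x) / Σ_j π_j f_j(x).
Normal densities:
  L_I = 0.00356479
  L_II = 0.00396416
  L_III = 0.283867
  L_IV = 2.36017e-07
Multiply by the mixture weights:
  π_I·L_I = 0.28 × 0.00356479 = 0.00099814
  π_II·L_II = 0.29 × 0.00396416 = 0.00114961
  π_III·L_III = 0.23 × 0.283867 = 0.0652895
  π_IV·L_IV = 0.20 × 2.36017e-07 = 4.72034e-08
Sum: 0.00099814 + 0.00114961 + 0.0652895 + 4.72034e-08 = 0.0674373
P(Class I | data) ≈ 0.015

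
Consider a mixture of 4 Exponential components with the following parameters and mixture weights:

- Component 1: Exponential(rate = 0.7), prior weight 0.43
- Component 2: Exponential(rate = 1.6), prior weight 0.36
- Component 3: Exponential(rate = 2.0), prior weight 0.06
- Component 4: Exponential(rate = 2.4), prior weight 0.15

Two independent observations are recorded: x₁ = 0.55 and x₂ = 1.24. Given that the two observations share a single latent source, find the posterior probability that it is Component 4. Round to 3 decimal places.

The responsibility of component k is π_k f_k(x) divided by Σ_j π_j f_j(x).
Since both observations come from the same component, the likelihood for component k is f_k(x₁)·f_k(x₂).
  L_1 = [0.476315] × [0.293853] = 0.139967
  L_2 = [0.663653] × [0.220029] = 0.146023
  L_3 = [0.665742] × [0.167486] = 0.111503
  L_4 = [0.641125] × [0.122391] = 0.0784681
Prior × likelihood for each component:
  π_1·L_1 = 0.43 × 0.139967 = 0.0601857
  π_2·L_2 = 0.36 × 0.146023 = 0.0525682
  π_3·L_3 = 0.06 × 0.111503 = 0.00669017
  π_4·L_4 = 0.15 × 0.0784681 = 0.0117702
Denominator: 0.0601857 + 0.0525682 + 0.00669017 + 0.0117702 = 0.131214
So the posterior for Component 4 is 0.0117702 / 0.131214 ≈ 0.090.

0.090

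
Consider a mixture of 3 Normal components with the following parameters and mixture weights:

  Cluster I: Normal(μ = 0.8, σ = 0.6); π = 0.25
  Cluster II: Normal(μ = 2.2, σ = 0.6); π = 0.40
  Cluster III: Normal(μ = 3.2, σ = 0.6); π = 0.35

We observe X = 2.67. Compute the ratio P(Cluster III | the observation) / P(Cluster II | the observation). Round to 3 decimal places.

Only the two components matter; the odds are (π_i f_i(x)) / (π_j f_j(x)).
Evaluate each component's likelihood at the observed value:
  f_I = (1/(0.6·√(2π)))·exp(−(2.67−0.8)²/(2·0.6²)) = 0.664904·exp(-4.85681) = 0.00516981
  f_II = (1/(0.6·√(2π)))·exp(−(2.67−2.2)²/(2·0.6²)) = 0.664904·exp(-0.30681) = 0.489232
  f_III = (1/(0.6·√(2π)))·exp(−(2.67−3.2)²/(2·0.6²)) = 0.664904·exp(-0.39014) = 0.450115
Odds = (0.35/0.40) × (0.450115/0.489232) = 0.875 × 0.920044 ≈ 0.805

0.805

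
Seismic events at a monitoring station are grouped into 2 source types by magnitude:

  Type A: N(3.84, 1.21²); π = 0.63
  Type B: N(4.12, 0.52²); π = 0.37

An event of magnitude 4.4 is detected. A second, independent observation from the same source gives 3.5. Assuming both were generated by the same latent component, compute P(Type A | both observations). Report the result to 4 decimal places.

0.3899

By Bayes' theorem, P(k | x) = P(Z=k) f_k(x) / Σ_j P(Z=j) f_j(x).
Since both observations come from the same component, the likelihood for component k is f_k(x₁)·f_k(x₂).
  p_A = [0.296219] × [0.316942] = 0.0938843
  p_B = [0.663662] × [0.376887] = 0.250125
Multiply by the mixture weights:
  P(Z=A)·p_A = 0.63 × 0.0938843 = 0.0591471
  P(Z=B)·p_B = 0.37 × 0.250125 = 0.0925464
Marginal: 0.0591471 + 0.0925464 = 0.151693
P(Type A | data) ≈ 0.3899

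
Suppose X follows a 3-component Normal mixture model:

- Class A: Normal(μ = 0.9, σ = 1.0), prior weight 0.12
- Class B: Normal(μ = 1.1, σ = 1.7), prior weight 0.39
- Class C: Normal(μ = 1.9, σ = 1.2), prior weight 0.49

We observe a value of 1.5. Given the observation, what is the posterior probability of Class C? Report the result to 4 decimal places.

By Bayes' theorem, P(k | x) = π_k f_k(x) / Σ_j π_j f_j(x).
Component likelihoods at x = 1.5:
  p_A = 0.333225
  p_B = 0.228265
  p_C = 0.314486
Unnormalised posteriors:
  π_A·p_A = 0.12 × 0.333225 = 0.039987
  π_B·p_B = 0.39 × 0.228265 = 0.0890233
  π_C·p_C = 0.49 × 0.314486 = 0.154098
Denominator: 0.039987 + 0.0890233 + 0.154098 = 0.283108
Responsibility of Class C: 0.154098 / 0.283108 ≈ 0.5443

0.5443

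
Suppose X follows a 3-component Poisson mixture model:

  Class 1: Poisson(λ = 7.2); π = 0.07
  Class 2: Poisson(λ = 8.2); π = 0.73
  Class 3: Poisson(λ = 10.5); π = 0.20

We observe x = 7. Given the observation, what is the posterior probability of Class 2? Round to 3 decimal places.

0.794

P(component k | x) = w_k·f_k(x) / marginal(x), where marginal(x) = Σ_j w_j·f_j(x).
Component likelihoods at x = 7:
  L_1 = 0.148586
  L_2 = 0.135848
  L_3 = 0.0768781
Unnormalised posteriors:
  w_1·L_1 = 0.07 × 0.148586 = 0.010401
  w_2·L_2 = 0.73 × 0.135848 = 0.0991687
  w_3·L_3 = 0.20 × 0.0768781 = 0.0153756
Denominator: 0.010401 + 0.0991687 + 0.0153756 = 0.124945
P(Class 2 | 7) = 0.0991687 / 0.124945 ≈ 0.794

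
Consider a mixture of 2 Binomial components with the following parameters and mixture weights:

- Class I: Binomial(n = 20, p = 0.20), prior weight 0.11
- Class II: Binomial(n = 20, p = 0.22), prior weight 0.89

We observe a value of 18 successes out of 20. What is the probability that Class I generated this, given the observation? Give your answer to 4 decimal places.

0.0229

Posterior ∝ prior × likelihood, so P(k | x) ∝ π_k f_k(x); normalise over all components.
Evaluate each component's likelihood at the observed value:
  p_I = C(20,18)·0.20^18·0.80^2 = 190·2.62144e-13·0.64 = 3.18767e-11
  p_II = C(20,18)·0.22^18·0.78^2 = 190·1.4575e-12·0.6084 = 1.68481e-10
Prior × likelihood for each component:
  π_I·p_I = 0.11 × 3.18767e-11 = 3.50644e-12
  π_II·p_II = 0.89 × 1.68481e-10 = 1.49948e-10
Denominator: 3.50644e-12 + 1.49948e-10 = 1.53455e-10
P(Class I | the observation) = 3.50644e-12 / 1.53455e-10 ≈ 0.0229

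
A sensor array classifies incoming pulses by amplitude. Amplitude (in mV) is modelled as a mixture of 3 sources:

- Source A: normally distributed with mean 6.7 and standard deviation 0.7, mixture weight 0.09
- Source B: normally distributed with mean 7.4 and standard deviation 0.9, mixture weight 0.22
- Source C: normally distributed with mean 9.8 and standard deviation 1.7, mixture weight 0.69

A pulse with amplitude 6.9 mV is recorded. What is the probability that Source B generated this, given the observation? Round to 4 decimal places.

Apply Bayes' rule: the posterior for each component is proportional to its prior times its likelihood at x.
Component likelihoods at x = 6.9 mV:
  p_A = 0.547124
  p_B = 0.37988
  p_C = 0.0547716
Weight by the priors:
  P(Z=A)·p_A = 0.09 × 0.547124 = 0.0492412
  P(Z=B)·p_B = 0.22 × 0.37988 = 0.0835737
  P(Z=C)·p_C = 0.69 × 0.0547716 = 0.0377924
Denominator: 0.0492412 + 0.0835737 + 0.0377924 = 0.170607
P(Source B | the observation) ≈ 0.4899

0.4899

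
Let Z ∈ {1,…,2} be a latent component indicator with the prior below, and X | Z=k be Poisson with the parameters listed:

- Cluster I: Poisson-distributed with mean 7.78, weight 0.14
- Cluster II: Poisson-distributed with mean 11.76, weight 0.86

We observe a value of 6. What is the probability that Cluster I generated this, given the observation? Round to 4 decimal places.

Posterior ∝ prior × likelihood, so P(k | x) ∝ P(Z=k) f_k(x); normalise over all components.
Component likelihoods at x = 6:
  f_I = e^(−7.78)·7.78^6/6! = 0.128746
  f_II = e^(−11.76)·11.76^6/6! = 0.0286951
Weight by the priors:
  P(Z=I)·f_I = 0.14 × 0.128746 = 0.0180245
  P(Z=II)·f_II = 0.86 × 0.0286951 = 0.0246778
Marginal: 0.0180245 + 0.0246778 = 0.0427023
Responsibility of Cluster I: 0.0180245 / 0.0427023 ≈ 0.4221

0.4221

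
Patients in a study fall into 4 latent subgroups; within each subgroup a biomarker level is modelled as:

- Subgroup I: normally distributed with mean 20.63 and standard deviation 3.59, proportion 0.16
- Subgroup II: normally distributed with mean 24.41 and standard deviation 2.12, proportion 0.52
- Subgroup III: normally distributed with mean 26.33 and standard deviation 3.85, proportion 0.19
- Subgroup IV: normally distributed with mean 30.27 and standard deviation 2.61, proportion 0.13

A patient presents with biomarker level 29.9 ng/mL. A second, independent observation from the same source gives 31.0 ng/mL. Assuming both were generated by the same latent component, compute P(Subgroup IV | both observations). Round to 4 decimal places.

By Bayes' theorem, P(k | x) = P(Z=k) f_k(x) / Σ_j P(Z=j) f_j(x).
Since both observations come from the same component, the likelihood for component k is f_k(x₁)·f_k(x₂).
  f_I = [0.00396243] × [0.00171381] = 6.79085e-06
  f_II = [0.00658193] × [0.00150087] = 9.87861e-06
  f_III = [0.0674122] × [0.0496538] = 0.00334727
  f_IV = [0.151323] × [0.146988] = 0.0222427
Weight by the priors:
  P(Z=I)·f_I = 0.16 × 6.79085e-06 = 1.08654e-06
  P(Z=II)·f_II = 0.52 × 9.87861e-06 = 5.13688e-06
  P(Z=III)·f_III = 0.19 × 0.00334727 = 0.000635982
  P(Z=IV)·f_IV = 0.13 × 0.0222427 = 0.00289156
Evidence: 1.08654e-06 + 5.13688e-06 + 0.000635982 + 0.00289156 = 0.00353376
Responsibility of Subgroup IV: 0.00289156 / 0.00353376 ≈ 0.8183

0.8183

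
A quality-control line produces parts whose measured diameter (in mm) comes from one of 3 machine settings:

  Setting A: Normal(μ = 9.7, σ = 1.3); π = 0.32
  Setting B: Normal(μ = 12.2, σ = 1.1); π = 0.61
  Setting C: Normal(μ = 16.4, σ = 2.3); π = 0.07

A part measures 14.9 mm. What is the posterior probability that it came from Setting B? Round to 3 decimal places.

0.525

Apply Bayes' rule: the posterior for each component is proportional to its prior times its likelihood at x.
Normal densities:
  p_A = 0.000102946
  p_B = 0.0178341
  p_C = 0.140224
Multiply by the mixture weights:
  w_A·p_A = 0.32 × 0.000102946 = 3.29428e-05
  w_B·p_B = 0.61 × 0.0178341 = 0.0108788
  w_C·p_C = 0.07 × 0.140224 = 0.00981569
Evidence: 3.29428e-05 + 0.0108788 + 0.00981569 = 0.0207274
P(Setting B | x) = 0.0108788 / 0.0207274 ≈ 0.525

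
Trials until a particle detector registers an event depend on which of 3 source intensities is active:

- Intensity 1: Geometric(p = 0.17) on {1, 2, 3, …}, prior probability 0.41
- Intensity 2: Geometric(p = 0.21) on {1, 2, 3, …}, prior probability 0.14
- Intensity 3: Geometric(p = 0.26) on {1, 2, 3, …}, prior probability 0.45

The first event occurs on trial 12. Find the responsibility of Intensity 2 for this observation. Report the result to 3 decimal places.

0.142

Apply Bayes' rule: the posterior for each component is proportional to its prior times its likelihood at x.
Component likelihoods at x = 12:
  L_1 = 0.17·(1−0.17)^11 = 0.17·0.128783 = 0.0218931
  L_2 = 0.21·(1−0.21)^11 = 0.21·0.0747994 = 0.0157079
  L_3 = 0.26·(1−0.26)^11 = 0.26·0.0364375 = 0.00947376
Multiply by the mixture weights:
  π_1·L_1 = 0.41 × 0.0218931 = 0.00897618
  π_2·L_2 = 0.14 × 0.0157079 = 0.0021991
  π_3·L_3 = 0.45 × 0.00947376 = 0.00426319
Denominator: 0.00897618 + 0.0021991 + 0.00426319 = 0.0154385
Responsibility of Intensity 2: 0.0021991 / 0.0154385 ≈ 0.142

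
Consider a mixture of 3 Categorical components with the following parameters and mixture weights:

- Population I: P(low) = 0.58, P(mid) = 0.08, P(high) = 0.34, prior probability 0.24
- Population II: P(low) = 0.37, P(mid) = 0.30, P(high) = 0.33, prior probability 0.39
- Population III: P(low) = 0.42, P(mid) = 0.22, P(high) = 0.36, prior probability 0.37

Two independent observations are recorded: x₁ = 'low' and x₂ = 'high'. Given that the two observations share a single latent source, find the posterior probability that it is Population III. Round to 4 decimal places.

P(component k | x) = π_k·f_k(x) / marginal(x), where marginal(x) = Σ_j π_j·f_j(x).
Since both observations come from the same component, the likelihood for component k is f_k(x₁)·f_k(x₂).
  p_I = [P(low | comp) = 0.58] × [0.34] = 0.1972
  p_II = [P(low | comp) = 0.37] × [0.33] = 0.1221
  p_III = [P(low | comp) = 0.42] × [0.36] = 0.1512
Unnormalised posteriors:
  π_I·p_I = 0.24 × 0.1972 = 0.047328
  π_II·p_II = 0.39 × 0.1221 = 0.047619
  π_III·p_III = 0.37 × 0.1512 = 0.055944
Denominator: 0.047328 + 0.047619 + 0.055944 = 0.150891
P(Population III | x) = 0.055944 / 0.150891 ≈ 0.3708

0.3708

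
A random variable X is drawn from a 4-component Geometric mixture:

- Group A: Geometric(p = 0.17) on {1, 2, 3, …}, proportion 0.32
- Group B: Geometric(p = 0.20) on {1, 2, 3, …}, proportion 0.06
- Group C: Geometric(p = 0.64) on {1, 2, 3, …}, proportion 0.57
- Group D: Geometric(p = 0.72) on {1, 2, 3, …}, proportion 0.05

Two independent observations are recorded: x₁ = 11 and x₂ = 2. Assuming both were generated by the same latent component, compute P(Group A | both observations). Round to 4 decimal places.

P(component k | x) = w_k·f_k(x) / marginal(x), where marginal(x) = Σ_j w_j·f_j(x).
Since both observations come from the same component, the likelihood for component k is f_k(x₁)·f_k(x₂).
  f_A = [0.17·(1−0.17)^10 = 0.17·0.15516 = 0.0263773] × [0.1411] = 0.00372183
  f_B = [0.20·(1−0.20)^10 = 0.20·0.107374 = 0.0214748] × [0.16] = 0.00343597
  f_C = [0.64·(1−0.64)^10 = 0.64·3.65616e-05 = 2.33994e-05] × [0.2304] = 5.39122e-06
  f_D = [0.72·(1−0.72)^10 = 0.72·2.96197e-06 = 2.13262e-06] × [0.2016] = 4.29936e-07
Multiply by the mixture weights:
  w_A·f_A = 0.32 × 0.00372183 = 0.00119099
  w_B·f_B = 0.06 × 0.00343597 = 0.000206158
  w_C·f_C = 0.57 × 5.39122e-06 = 3.073e-06
  w_D·f_D = 0.05 × 4.29936e-07 = 2.14968e-08
Denominator: 0.00119099 + 0.000206158 + 3.073e-06 + 2.14968e-08 = 0.00140024
P(Group A | x₁, x₂) = 0.00119099 / 0.00140024 ≈ 0.8506

0.8506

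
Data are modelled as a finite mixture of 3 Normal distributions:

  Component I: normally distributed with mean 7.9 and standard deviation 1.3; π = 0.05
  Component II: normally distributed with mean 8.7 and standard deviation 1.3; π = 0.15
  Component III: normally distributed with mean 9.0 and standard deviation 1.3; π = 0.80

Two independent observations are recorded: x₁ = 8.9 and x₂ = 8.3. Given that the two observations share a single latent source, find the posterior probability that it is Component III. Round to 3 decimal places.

P(component k | x) = π_k·f_k(x) / marginal(x), where marginal(x) = Σ_j π_j·f_j(x).
Since both observations come from the same component, the likelihood for component k is f_k(x₁)·f_k(x₂).
  L_I = [0.228285] × [0.29269] = 0.0668168
  L_II = [0.303268] × [0.29269] = 0.0887637
  L_III = [0.305972] × [0.265465] = 0.0812248
Unnormalised posteriors:
  π_I·L_I = 0.05 × 0.0668168 = 0.00334084
  π_II·L_II = 0.15 × 0.0887637 = 0.0133146
  π_III·L_III = 0.80 × 0.0812248 = 0.0649798
Normaliser: 0.00334084 + 0.0133146 + 0.0649798 = 0.0816352
P(Component III | x₁,x₂) = 0.0649798 / 0.0816352 ≈ 0.796

0.796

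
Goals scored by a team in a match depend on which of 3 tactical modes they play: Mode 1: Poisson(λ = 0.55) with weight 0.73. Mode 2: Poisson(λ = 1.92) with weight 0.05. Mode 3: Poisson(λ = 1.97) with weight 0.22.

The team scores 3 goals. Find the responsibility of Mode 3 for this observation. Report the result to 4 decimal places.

The responsibility of component k is w_k f_k(x) divided by Σ_j w_j f_j(x).
Poisson probabilities:
  p_1 = e^(−0.55)·0.55^3/3! = 0.0159983
  p_2 = e^(−1.92)·1.92^3/3! = 0.172945
  p_3 = e^(−1.97)·1.97^3/3! = 0.1777
Unnormalised posteriors:
  w_1·p_1 = 0.73 × 0.0159983 = 0.0116788
  w_2·p_2 = 0.05 × 0.172945 = 0.00864723
  w_3·p_3 = 0.22 × 0.1777 = 0.039094
Normaliser: 0.0116788 + 0.00864723 + 0.039094 = 0.05942
P(Mode 3 | 3 goals) = 0.039094 / 0.05942 ≈ 0.6579

0.6579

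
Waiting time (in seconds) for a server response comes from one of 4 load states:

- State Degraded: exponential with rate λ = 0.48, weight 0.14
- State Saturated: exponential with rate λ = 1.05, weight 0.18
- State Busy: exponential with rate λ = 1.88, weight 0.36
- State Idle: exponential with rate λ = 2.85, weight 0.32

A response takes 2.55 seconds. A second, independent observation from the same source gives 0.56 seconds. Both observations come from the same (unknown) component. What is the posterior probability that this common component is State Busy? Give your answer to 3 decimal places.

Posterior ∝ prior × likelihood, so P(k | x) ∝ w_k f_k(x); normalise over all components.
Since both observations come from the same component, the likelihood for component k is f_k(x₁)·f_k(x₂).
  L_Degraded = [0.48·e^(−0.48·2.55) = 0.48·e^(−1.2240) = 0.141145] × [0.366862] = 0.0517807
  L_Saturated = [1.05·e^(−1.05·2.55) = 1.05·e^(−2.6775) = 0.0721715] × [0.583209] = 0.0420911
  L_Busy = [1.88·e^(−1.88·2.55) = 1.88·e^(−4.7940) = 0.015565] × [0.656043] = 0.0102113
  L_Idle = [2.85·e^(−2.85·2.55) = 2.85·e^(−7.2675) = 0.00198889] × [0.577711] = 0.001149
Multiply by the mixture weights:
  w_Degraded·L_Degraded = 0.14 × 0.0517807 = 0.00724929
  w_Saturated·L_Saturated = 0.18 × 0.0420911 = 0.00757639
  w_Busy·L_Busy = 0.36 × 0.0102113 = 0.00367608
  w_Idle·L_Idle = 0.32 × 0.001149 = 0.00036768
Sum: 0.00724929 + 0.00757639 + 0.00367608 + 0.00036768 = 0.0188694
So the posterior for State Busy is 0.00367608 / 0.0188694 ≈ 0.195.

0.195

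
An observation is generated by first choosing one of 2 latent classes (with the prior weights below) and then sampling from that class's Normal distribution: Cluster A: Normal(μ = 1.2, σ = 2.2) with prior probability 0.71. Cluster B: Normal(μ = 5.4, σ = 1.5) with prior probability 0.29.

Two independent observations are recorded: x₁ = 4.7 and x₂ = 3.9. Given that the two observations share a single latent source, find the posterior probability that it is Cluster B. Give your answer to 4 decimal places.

The responsibility of component k is π_k f_k(x) divided by Σ_j π_j f_j(x).
Since both observations come from the same component, the likelihood for component k is f_k(x₁)·f_k(x₂).
  f_A = [0.0511552] × [0.0853927] = 0.00436828
  f_B = [0.238522] × [0.161314] = 0.0384769
Unnormalised posteriors:
  π_A·f_A = 0.71 × 0.00436828 = 0.00310148
  π_B·f_B = 0.29 × 0.0384769 = 0.0111583
Marginal: 0.00310148 + 0.0111583 = 0.0142598
P(Cluster B | x₁,x₂) ≈ 0.7825

0.7825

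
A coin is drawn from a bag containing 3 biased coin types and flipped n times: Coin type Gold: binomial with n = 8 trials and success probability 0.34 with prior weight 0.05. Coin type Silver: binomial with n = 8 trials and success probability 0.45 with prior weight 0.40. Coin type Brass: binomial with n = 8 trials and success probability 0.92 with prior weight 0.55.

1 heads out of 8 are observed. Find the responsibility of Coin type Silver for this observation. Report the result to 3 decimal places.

0.747

Posterior ∝ prior × likelihood, so P(k | x) ∝ w_k f_k(x); normalise over all components.
Evaluate each component's likelihood at the observed value:
  f_Gold = C(8,1)·0.34^1·0.66^7 = 8·0.34·0.0545516 = 0.14838
  f_Silver = C(8,1)·0.45^1·0.55^7 = 8·0.45·0.0152244 = 0.0548077
  f_Brass = C(8,1)·0.92^1·0.08^7 = 8·0.92·2.09715e-08 = 1.5435e-07
Multiply by the mixture weights:
  w_Gold·f_Gold = 0.05 × 0.14838 = 0.00741902
  w_Silver·f_Silver = 0.40 × 0.0548077 = 0.0219231
  w_Brass·f_Brass = 0.55 × 1.5435e-07 = 8.48927e-08
Normaliser: 0.00741902 + 0.0219231 + 8.48927e-08 = 0.0293422
So the posterior for Coin type Silver is 0.0219231 / 0.0293422 ≈ 0.747.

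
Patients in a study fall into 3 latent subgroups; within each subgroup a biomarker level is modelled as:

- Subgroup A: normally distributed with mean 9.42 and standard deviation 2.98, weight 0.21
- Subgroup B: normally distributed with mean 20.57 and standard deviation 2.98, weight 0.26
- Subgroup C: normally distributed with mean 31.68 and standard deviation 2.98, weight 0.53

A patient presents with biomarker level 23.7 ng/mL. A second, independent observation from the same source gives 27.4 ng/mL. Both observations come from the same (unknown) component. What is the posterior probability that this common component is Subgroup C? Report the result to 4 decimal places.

P(component k | x) = π_k·f_k(x) / marginal(x), where marginal(x) = Σ_j π_j·f_j(x).
Since both observations come from the same component, the likelihood for component k is f_k(x₁)·f_k(x₂).
  p_A = [1.38164e-06] × [1.66612e-09] = 2.30199e-15
  p_B = [0.0771145] × [0.00968312] = 0.000746709
  p_C = [0.00371154] × [0.0477271] = 0.000177141
Weight by the priors:
  π_A·p_A = 0.21 × 2.30199e-15 = 4.83417e-16
  π_B·p_B = 0.26 × 0.000746709 = 0.000194144
  π_C·p_C = 0.53 × 0.000177141 = 9.38847e-05
Sum: 4.83417e-16 + 0.000194144 + 9.38847e-05 = 0.000288029
P(Subgroup C | x₁,x₂) ≈ 0.3260

0.3260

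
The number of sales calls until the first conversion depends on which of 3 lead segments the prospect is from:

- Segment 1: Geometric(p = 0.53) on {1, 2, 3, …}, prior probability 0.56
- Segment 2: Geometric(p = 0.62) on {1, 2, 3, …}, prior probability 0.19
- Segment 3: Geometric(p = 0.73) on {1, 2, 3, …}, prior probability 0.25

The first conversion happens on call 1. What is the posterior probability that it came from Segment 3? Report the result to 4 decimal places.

0.3056

By Bayes' theorem, P(k | x) = w_k f_k(x) / Σ_j w_j f_j(x).
Component likelihoods at x = 1:
  L_1 = 0.53
  L_2 = 0.62
  L_3 = 0.73
Prior × likelihood for each component:
  w_1·L_1 = 0.56 × 0.53 = 0.2968
  w_2·L_2 = 0.19 × 0.62 = 0.1178
  w_3·L_3 = 0.25 × 0.73 = 0.1825
Normaliser: 0.2968 + 0.1178 + 0.1825 = 0.5971
Responsibility of Segment 3: 0.1825 / 0.5971 ≈ 0.3056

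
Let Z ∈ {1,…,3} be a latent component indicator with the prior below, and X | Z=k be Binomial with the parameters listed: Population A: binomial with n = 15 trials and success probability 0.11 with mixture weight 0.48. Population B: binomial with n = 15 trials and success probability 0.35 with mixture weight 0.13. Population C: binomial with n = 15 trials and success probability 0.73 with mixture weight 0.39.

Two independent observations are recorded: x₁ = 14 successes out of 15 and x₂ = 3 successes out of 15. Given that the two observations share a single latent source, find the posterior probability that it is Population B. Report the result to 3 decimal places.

0.102

The responsibility of component k is π_k f_k(x) divided by Σ_j π_j f_j(x).
Since both observations come from the same component, the likelihood for component k is f_k(x₁)·f_k(x₂).
  f_A = [C(15,14)·0.11^14·0.89^1 = 15·3.7975e-14·0.89 = 5.06966e-13] × [0.149579] = 7.58313e-14
  f_B = [C(15,14)·0.35^14·0.65^1 = 15·4.13955e-07·0.65 = 4.03606e-06] × [0.110962] = 4.4785e-07
  f_C = [C(15,14)·0.73^14·0.27^1 = 15·0.0122045·0.27 = 0.0494282] × [2.65672e-05] = 1.31317e-06
Unnormalised posteriors:
  π_A·f_A = 0.48 × 7.58313e-14 = 3.6399e-14
  π_B·f_B = 0.13 × 4.4785e-07 = 5.82206e-08
  π_C·f_C = 0.39 × 1.31317e-06 = 5.12135e-07
Denominator: 3.6399e-14 + 5.82206e-08 + 5.12135e-07 = 5.70356e-07
P(Population B | data) = 5.82206e-08 / 5.70356e-07 ≈ 0.102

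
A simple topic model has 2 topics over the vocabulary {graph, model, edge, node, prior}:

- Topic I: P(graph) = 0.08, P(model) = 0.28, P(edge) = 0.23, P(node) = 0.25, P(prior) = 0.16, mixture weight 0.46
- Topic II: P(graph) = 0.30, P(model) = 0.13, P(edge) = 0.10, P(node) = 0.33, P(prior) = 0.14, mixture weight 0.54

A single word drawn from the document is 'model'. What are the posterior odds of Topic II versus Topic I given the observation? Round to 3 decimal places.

0.545

The posterior odds equal the prior odds times the likelihood ratio: (π_i/π_j)·(f_i(x)/f_j(x)).
Component likelihoods at x = 'model':
  f_I = P(model | comp) = 0.28
  f_II = P(model | comp) = 0.13
Posterior odds = (π_II·f_II) / (π_I·f_I) = (0.54·0.13) / (0.46·0.28) = 0.0702 / 0.1288 ≈ 0.545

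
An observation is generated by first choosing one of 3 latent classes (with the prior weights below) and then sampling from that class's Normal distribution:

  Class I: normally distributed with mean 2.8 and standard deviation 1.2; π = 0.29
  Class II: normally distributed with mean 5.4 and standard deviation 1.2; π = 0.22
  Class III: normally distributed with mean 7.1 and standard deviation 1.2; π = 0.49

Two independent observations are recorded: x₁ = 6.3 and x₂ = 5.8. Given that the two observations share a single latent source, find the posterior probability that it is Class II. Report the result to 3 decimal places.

By Bayes' theorem, P(k | x) = P(Z=k) f_k(x) / Σ_j P(Z=j) f_j(x).
Since both observations come from the same component, the likelihood for component k is f_k(x₁)·f_k(x₂).
  f_I = [(1/(1.2·√(2π)))·exp(−(6.3−2.8)²/(2·1.2²)) = 0.332452·exp(-4.25347) = 0.00472573] × [0.0146069] = 6.90284e-05
  f_II = [(1/(1.2·√(2π)))·exp(−(6.3−5.4)²/(2·1.2²)) = 0.332452·exp(-0.28125) = 0.250948] × [0.314486] = 0.0789196
  f_III = [(1/(1.2·√(2π)))·exp(−(6.3−7.1)²/(2·1.2²)) = 0.332452·exp(-0.22222) = 0.266207] × [0.184877] = 0.0492154
Weight by the priors:
  P(Z=I)·f_I = 0.29 × 6.90284e-05 = 2.00182e-05
  P(Z=II)·f_II = 0.22 × 0.0789196 = 0.0173623
  P(Z=III)·f_III = 0.49 × 0.0492154 = 0.0241156
Evidence: 2.00182e-05 + 0.0173623 + 0.0241156 = 0.0414979
So the posterior for Class II is 0.0173623 / 0.0414979 ≈ 0.418.

0.418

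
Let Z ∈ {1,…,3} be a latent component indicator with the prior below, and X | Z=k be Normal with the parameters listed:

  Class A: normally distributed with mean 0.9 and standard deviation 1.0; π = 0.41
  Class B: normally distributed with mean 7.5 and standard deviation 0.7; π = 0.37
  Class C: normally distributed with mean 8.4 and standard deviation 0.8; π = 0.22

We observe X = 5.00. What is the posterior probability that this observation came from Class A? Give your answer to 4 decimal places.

0.0897

The responsibility of component k is π_k f_k(x) divided by Σ_j π_j f_j(x).
Component likelihoods at x = 5.00:
  L_A = 8.92617e-05
  L_B = 0.000968449
  L_C = 5.96483e-05
Weight by the priors:
  π_A·L_A = 0.41 × 8.92617e-05 = 3.65973e-05
  π_B·L_B = 0.37 × 0.000968449 = 0.000358326
  π_C·L_C = 0.22 × 5.96483e-05 = 1.31226e-05
Evidence: 3.65973e-05 + 0.000358326 + 1.31226e-05 = 0.000408046
Responsibility of Class A: 3.65973e-05 / 0.000408046 ≈ 0.0897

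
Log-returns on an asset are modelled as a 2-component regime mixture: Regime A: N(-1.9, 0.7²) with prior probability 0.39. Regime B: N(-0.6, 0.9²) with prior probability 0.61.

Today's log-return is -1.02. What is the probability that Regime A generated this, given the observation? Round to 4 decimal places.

The responsibility of component k is P(Z=k) f_k(x) divided by Σ_j P(Z=j) f_j(x).
Evaluate each component's likelihood at the observed value:
  p_A = (1/(0.7·√(2π)))·exp(−(-1.02−-1.9)²/(2·0.7²)) = 0.569918·exp(-0.79020) = 0.258601
  p_B = (1/(0.9·√(2π)))·exp(−(-1.02−-0.6)²/(2·0.9²)) = 0.443269·exp(-0.10889) = 0.397537
Weight by the priors:
  P(Z=A)·p_A = 0.39 × 0.258601 = 0.100855
  P(Z=B)·p_B = 0.61 × 0.397537 = 0.242498
Normaliser: 0.100855 + 0.242498 = 0.343352
P(Regime A | x) ≈ 0.2937

0.2937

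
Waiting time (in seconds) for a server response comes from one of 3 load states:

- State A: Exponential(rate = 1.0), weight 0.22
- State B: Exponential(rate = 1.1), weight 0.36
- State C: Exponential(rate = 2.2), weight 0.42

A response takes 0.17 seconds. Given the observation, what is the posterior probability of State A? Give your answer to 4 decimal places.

P(component k | x) = P(Z=k)·f_k(x) / marginal(x), where marginal(x) = Σ_j P(Z=j)·f_j(x).
Evaluate each component's likelihood at the observed value:
  f_A = 1.0·e^(−1.0·0.17) = 1.0·e^(−0.1700) = 0.843665
  f_B = 1.1·e^(−1.1·0.17) = 1.1·e^(−0.1870) = 0.912388
  f_C = 2.2·e^(−2.2·0.17) = 2.2·e^(−0.3740) = 1.51355
Prior × likelihood for each component:
  P(Z=A)·f_A = 0.22 × 0.843665 = 0.185606
  P(Z=B)·f_B = 0.36 × 0.912388 = 0.32846
  P(Z=C)·f_C = 0.42 × 1.51355 = 0.635691
Sum: 0.185606 + 0.32846 + 0.635691 = 1.14976
So the posterior for State A is 0.185606 / 1.14976 ≈ 0.1614.

0.1614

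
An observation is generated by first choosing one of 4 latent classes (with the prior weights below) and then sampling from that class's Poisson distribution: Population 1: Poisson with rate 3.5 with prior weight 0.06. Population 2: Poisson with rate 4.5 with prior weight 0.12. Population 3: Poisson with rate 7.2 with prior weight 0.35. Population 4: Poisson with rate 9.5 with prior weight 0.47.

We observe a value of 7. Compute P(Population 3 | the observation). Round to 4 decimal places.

Apply Bayes' rule: the posterior for each component is proportional to its prior times its likelihood at x.
Evaluate each component's likelihood at the observed value:
  p_1 = e^(−3.5)·3.5^7/7! = 0.0385492
  p_2 = e^(−4.5)·4.5^7/7! = 0.0823629
  p_3 = e^(−7.2)·7.2^7/7! = 0.148586
  p_4 = e^(−9.5)·9.5^7/7! = 0.103714
Unnormalised posteriors:
  w_1·p_1 = 0.06 × 0.0385492 = 0.00231295
  w_2·p_2 = 0.12 × 0.0823629 = 0.00988355
  w_3·p_3 = 0.35 × 0.148586 = 0.052005
  w_4·p_4 = 0.47 × 0.103714 = 0.0487456
Marginal: 0.00231295 + 0.00988355 + 0.052005 + 0.0487456 = 0.112947
P(Population 3 | the observation) ≈ 0.4604

0.4604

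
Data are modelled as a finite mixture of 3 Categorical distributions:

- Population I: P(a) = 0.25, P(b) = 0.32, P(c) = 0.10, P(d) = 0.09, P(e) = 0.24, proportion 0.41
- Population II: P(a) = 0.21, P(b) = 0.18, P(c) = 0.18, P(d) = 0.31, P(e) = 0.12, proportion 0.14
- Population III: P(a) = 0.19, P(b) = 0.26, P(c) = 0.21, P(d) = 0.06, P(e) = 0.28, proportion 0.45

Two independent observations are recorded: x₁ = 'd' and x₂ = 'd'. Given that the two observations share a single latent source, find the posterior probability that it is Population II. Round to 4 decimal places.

0.7314

The responsibility of component k is P(Z=k) f_k(x) divided by Σ_j P(Z=j) f_j(x).
Since both observations come from the same component, the likelihood for component k is f_k(x₁)·f_k(x₂).
  p_I = [0.09] × [0.09] = 0.0081
  p_II = [0.31] × [0.31] = 0.0961
  p_III = [0.06] × [0.06] = 0.0036
Unnormalised posteriors:
  P(Z=I)·p_I = 0.41 × 0.0081 = 0.003321
  P(Z=II)·p_II = 0.14 × 0.0961 = 0.013454
  P(Z=III)·p_III = 0.45 × 0.0036 = 0.00162
Denominator: 0.003321 + 0.013454 + 0.00162 = 0.018395
Responsibility of Population II: 0.013454 / 0.018395 ≈ 0.7314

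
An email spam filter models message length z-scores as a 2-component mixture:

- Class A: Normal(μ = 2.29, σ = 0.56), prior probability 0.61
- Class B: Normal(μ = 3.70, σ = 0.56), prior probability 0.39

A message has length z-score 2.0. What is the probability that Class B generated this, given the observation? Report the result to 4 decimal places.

The responsibility of component k is π_k f_k(x) divided by Σ_j π_j f_j(x).
Component likelihoods at x = 2.0:
  p_A = 0.623
  p_B = 0.0071054
Weight by the priors:
  π_A·p_A = 0.61 × 0.623 = 0.38003
  π_B·p_B = 0.39 × 0.0071054 = 0.0027711
Denominator: 0.38003 + 0.0027711 = 0.382801
Responsibility of Class B: 0.0027711 / 0.382801 ≈ 0.0072

0.0072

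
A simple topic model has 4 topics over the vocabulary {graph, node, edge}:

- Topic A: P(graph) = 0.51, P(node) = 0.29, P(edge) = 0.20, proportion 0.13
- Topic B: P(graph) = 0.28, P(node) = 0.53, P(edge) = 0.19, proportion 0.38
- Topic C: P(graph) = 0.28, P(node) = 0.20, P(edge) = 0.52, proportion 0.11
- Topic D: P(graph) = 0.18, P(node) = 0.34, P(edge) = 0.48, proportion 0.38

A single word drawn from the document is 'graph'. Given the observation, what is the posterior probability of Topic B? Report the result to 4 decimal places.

By Bayes' theorem, P(k | x) = π_k f_k(x) / Σ_j π_j f_j(x).
Evaluate each component's likelihood at the observed value:
  L_A = 0.51
  L_B = 0.28
  L_C = 0.28
  L_D = 0.18
Unnormalised posteriors:
  π_A·L_A = 0.13 × 0.51 = 0.0663
  π_B·L_B = 0.38 × 0.28 = 0.1064
  π_C·L_C = 0.11 × 0.28 = 0.0308
  π_D·L_D = 0.38 × 0.18 = 0.0684
Normaliser: 0.0663 + 0.1064 + 0.0308 + 0.0684 = 0.2719
Responsibility of Topic B: 0.1064 / 0.2719 ≈ 0.3913

0.3913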